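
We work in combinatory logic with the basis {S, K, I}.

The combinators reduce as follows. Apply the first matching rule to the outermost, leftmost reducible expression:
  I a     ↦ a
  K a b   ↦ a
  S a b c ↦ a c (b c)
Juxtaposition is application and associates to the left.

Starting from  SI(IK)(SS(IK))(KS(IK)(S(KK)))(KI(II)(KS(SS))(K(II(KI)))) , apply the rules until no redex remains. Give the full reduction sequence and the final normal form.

Answer: normal form = S(K(SSK))(K(K(SSK)))  (in 26 steps)

Working:
  start: SI(IK)(SS(IK))(KS(IK)(S(KK)))(KI(II)(KS(SS))(K(II(KI))))
  [1] I(SS(IK))(IK(SS(IK)))(KS(IK)(S(KK)))(KI(II)(KS(SS))(K(II(KI))))
  [2] SS(IK)(IK(SS(IK)))(KS(IK)(S(KK)))(KI(II)(KS(SS))(K(II(KI))))
  [3] S(IK(SS(IK)))(IK(IK(SS(IK))))(KS(IK)(S(KK)))(KI(II)(KS(SS))(K(II(KI))))
  [4] IK(SS(IK))(KS(IK)(S(KK)))(IK(IK(SS(IK)))(KS(IK)(S(KK))))(KI(II)(KS(SS))(K(II(KI))))
  [5] K(SS(IK))(KS(IK)(S(KK)))(IK(IK(SS(IK)))(KS(IK)(S(KK))))(KI(II)(KS(SS))(K(II(KI))))
  [6] SS(IK)(IK(IK(SS(IK)))(KS(IK)(S(KK))))(KI(II)(KS(SS))(K(II(KI))))
  [7] S(IK(IK(SS(IK)))(KS(IK)(S(KK))))(IK(IK(IK(SS(IK)))(KS(IK)(S(KK)))))(KI(II)(KS(SS))(K(II(KI))))
  [8] IK(IK(SS(IK)))(KS(IK)(S(KK)))(KI(II)(KS(SS))(K(II(KI))))(IK(IK(IK(SS(IK)))(KS(IK)(S(KK))))(KI(II)(KS(SS))(K(II(KI)))))
  [9] K(IK(SS(IK)))(KS(IK)(S(KK)))(KI(II)(KS(SS))(K(II(KI))))(IK(IK(IK(SS(IK)))(KS(IK)(S(KK))))(KI(II)(KS(SS))(K(II(KI)))))
  [10] IK(SS(IK))(KI(II)(KS(SS))(K(II(KI))))(IK(IK(IK(SS(IK)))(KS(IK)(S(KK))))(KI(II)(KS(SS))(K(II(KI)))))
  [11] K(SS(IK))(KI(II)(KS(SS))(K(II(KI))))(IK(IK(IK(SS(IK)))(KS(IK)(S(KK))))(KI(II)(KS(SS))(K(II(KI)))))
  [12] SS(IK)(IK(IK(IK(SS(IK)))(KS(IK)(S(KK))))(KI(II)(KS(SS))(K(II(KI)))))
  [13] S(IK(IK(IK(SS(IK)))(KS(IK)(S(KK))))(KI(II)(KS(SS))(K(II(KI)))))(IK(IK(IK(IK(SS(IK)))(KS(IK)(S(KK))))(KI(II)(KS(SS))(K(II(KI))))))
  [14] S(K(IK(IK(SS(IK)))(KS(IK)(S(KK))))(KI(II)(KS(SS))(K(II(KI)))))(IK(IK(IK(IK(SS(IK)))(KS(IK)(S(KK))))(KI(II)(KS(SS))(K(II(KI))))))
  [15] S(IK(IK(SS(IK)))(KS(IK)(S(KK))))(IK(IK(IK(IK(SS(IK)))(KS(IK)(S(KK))))(KI(II)(KS(SS))(K(II(KI))))))
  [16] S(K(IK(SS(IK)))(KS(IK)(S(KK))))(IK(IK(IK(IK(SS(IK)))(KS(IK)(S(KK))))(KI(II)(KS(SS))(K(II(KI))))))
  [17] S(IK(SS(IK)))(IK(IK(IK(IK(SS(IK)))(KS(IK)(S(KK))))(KI(II)(KS(SS))(K(II(KI))))))
  [18] S(K(SS(IK)))(IK(IK(IK(IK(SS(IK)))(KS(IK)(S(KK))))(KI(II)(KS(SS))(K(II(KI))))))
  [19] S(K(SSK))(IK(IK(IK(IK(SS(IK)))(KS(IK)(S(KK))))(KI(II)(KS(SS))(K(II(KI))))))
  [20] S(K(SSK))(K(IK(IK(IK(SS(IK)))(KS(IK)(S(KK))))(KI(II)(KS(SS))(K(II(KI))))))
  [21] S(K(SSK))(K(K(IK(IK(SS(IK)))(KS(IK)(S(KK))))(KI(II)(KS(SS))(K(II(KI))))))
  [22] S(K(SSK))(K(IK(IK(SS(IK)))(KS(IK)(S(KK)))))
  [23] S(K(SSK))(K(K(IK(SS(IK)))(KS(IK)(S(KK)))))
  [24] S(K(SSK))(K(IK(SS(IK))))
  [25] S(K(SSK))(K(K(SS(IK))))
  [26] S(K(SSK))(K(K(SSK)))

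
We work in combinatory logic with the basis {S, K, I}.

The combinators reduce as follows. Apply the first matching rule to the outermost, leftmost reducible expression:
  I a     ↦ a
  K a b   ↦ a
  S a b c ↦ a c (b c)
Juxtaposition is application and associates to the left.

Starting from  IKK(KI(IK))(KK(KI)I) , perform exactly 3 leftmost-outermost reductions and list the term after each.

  start: IKK(KI(IK))(KK(KI)I)
  [1] KK(KI(IK))(KK(KI)I)
  [2] K(KK(KI)I)
  [3] K(KI)

Answer: after 3 steps: K(KI)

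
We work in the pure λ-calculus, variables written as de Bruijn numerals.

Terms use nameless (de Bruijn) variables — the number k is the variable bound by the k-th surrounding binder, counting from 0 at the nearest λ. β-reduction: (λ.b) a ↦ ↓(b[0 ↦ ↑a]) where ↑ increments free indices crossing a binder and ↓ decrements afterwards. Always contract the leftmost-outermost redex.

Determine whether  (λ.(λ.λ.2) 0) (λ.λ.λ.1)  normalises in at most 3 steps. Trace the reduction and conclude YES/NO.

  start: (λ.(λ.λ.2) 0) (λ.λ.λ.1)
  →1  (λ.λ.λ.λ.λ.1) (λ.λ.λ.1)
  →2  λ.λ.λ.λ.1

Answer: YES — reaches normal form λ.λ.λ.λ.1 in 2 ≤ 3 steps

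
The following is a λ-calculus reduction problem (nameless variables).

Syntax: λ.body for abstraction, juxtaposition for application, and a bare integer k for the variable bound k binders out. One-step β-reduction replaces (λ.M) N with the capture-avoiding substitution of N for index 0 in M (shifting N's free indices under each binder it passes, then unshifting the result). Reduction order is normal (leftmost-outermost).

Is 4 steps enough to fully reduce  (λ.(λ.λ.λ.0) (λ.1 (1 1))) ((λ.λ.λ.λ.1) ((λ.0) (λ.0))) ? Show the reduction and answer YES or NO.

Answer: YES — reaches normal form λ.λ.0 in 2 ≤ 4 steps

Reduction:
  start: (λ.(λ.λ.λ.0) (λ.1 (1 1))) ((λ.λ.λ.λ.1) ((λ.0) (λ.0)))
  →1  (λ.λ.λ.0) (λ.(λ.λ.λ.λ.1) ((λ.0) (λ.0)) ((λ.λ.λ.λ.1) ((λ.0) (λ.0)) ((λ.λ.λ.λ.1) ((λ.0) (λ.0)))))
  →2  λ.λ.0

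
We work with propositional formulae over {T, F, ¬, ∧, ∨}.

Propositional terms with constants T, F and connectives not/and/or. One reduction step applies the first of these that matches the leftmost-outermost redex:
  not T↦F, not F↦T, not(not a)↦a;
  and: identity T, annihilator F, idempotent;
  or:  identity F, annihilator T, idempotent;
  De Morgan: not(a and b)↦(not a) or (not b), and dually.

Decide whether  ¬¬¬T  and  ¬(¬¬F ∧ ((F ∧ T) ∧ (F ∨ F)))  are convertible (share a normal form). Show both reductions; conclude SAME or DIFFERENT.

Term A:
  start: ¬¬¬T
  [1] ¬T
  [2] F

Term B:
  start: ¬(¬¬F ∧ ((F ∧ T) ∧ (F ∨ F)))
  [1] ¬¬¬F ∨ ¬((F ∧ T) ∧ (F ∨ F))
  [2] ¬F ∨ ¬((F ∧ T) ∧ (F ∨ F))
  [3] T ∨ ¬((F ∧ T) ∧ (F ∨ F))
  [4] T

Answer: DIFFERENT — A ⇓ F, B ⇓ T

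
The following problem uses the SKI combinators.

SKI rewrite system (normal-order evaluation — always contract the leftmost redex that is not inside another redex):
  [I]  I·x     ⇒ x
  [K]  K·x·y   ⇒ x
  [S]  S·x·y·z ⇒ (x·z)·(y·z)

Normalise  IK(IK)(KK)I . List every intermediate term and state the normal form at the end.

Answer: normal form = KI  (in 3 steps)

Reduction:
  start: IK(IK)(KK)I
  →1  K(IK)(KK)I
  →2  IKI
  →3  KI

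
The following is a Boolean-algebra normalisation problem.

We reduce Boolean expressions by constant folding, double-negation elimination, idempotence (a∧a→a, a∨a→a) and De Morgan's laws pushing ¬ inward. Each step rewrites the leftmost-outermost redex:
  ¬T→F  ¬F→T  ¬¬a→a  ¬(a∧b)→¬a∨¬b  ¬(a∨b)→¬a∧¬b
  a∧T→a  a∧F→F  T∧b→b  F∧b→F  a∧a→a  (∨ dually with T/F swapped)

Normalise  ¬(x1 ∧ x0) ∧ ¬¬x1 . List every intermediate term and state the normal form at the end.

Answer: normal form = (¬x1 ∨ ¬x0) ∧ x1  (in 2 steps)

Working:
  start: ¬(x1 ∧ x0) ∧ ¬¬x1
  [1] (¬x1 ∨ ¬x0) ∧ ¬¬x1
  [2] (¬x1 ∨ ¬x0) ∧ x1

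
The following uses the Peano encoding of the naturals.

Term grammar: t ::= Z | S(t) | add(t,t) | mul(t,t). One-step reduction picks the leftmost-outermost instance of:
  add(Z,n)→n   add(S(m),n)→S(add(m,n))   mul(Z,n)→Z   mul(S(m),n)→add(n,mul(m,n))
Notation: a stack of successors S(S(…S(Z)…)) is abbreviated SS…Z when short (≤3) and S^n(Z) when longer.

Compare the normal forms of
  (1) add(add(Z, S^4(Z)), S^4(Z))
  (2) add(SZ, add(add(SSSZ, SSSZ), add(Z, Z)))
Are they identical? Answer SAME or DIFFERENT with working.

Term A:
  start: add(add(Z, S^4(Z)), S^4(Z))
  [1] add(S^4(Z), S^4(Z))
  [2] S(add(SSSZ, S^4(Z)))
  [3] S(S(add(SSZ, S^4(Z))))
  [4] S(S(S(add(SZ, S^4(Z)))))
  [5] S(S(S(S(add(Z, S^4(Z))))))
  [6] S^8(Z)

Term B:
  start: add(SZ, add(add(SSSZ, SSSZ), add(Z, Z)))
  [1] S(add(Z, add(add(SSSZ, SSSZ), add(Z, Z))))
  [2] S(add(add(SSSZ, SSSZ), add(Z, Z)))
  [3] S(add(S(add(SSZ, SSSZ)), add(Z, Z)))
  [4] S(S(add(add(SSZ, SSSZ), add(Z, Z))))
  [5] S(S(add(S(add(SZ, SSSZ)), add(Z, Z))))
  [6] S(S(S(add(add(SZ, SSSZ), add(Z, Z)))))
  [7] S(S(S(add(S(add(Z, SSSZ)), add(Z, Z)))))
  [8] S(S(S(S(add(add(Z, SSSZ), add(Z, Z))))))
  [9] S(S(S(S(add(SSSZ, add(Z, Z))))))
  [10] S(S(S(S(S(add(SSZ, add(Z, Z)))))))
  [11] S(S(S(S(S(S(add(SZ, add(Z, Z))))))))
  [12] S(S(S(S(S(S(S(add(Z, add(Z, Z)))))))))
  [13] S(S(S(S(S(S(S(add(Z, Z))))))))
  [14] S^7(Z)

Answer: DIFFERENT — A ⇓ S^8(Z), B ⇓ S^7(Z)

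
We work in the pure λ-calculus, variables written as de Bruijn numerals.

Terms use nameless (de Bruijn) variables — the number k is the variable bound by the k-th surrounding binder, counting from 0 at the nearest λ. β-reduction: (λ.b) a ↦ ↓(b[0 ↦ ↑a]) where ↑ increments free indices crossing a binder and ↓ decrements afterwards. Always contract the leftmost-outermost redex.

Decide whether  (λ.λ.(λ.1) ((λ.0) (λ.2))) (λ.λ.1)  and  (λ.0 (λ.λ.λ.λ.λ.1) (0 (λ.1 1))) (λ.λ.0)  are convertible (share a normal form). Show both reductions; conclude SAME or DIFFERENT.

Term A:
  start: (λ.λ.(λ.1) ((λ.0) (λ.2))) (λ.λ.1)
  →1  λ.(λ.1) ((λ.0) (λ.λ.λ.1))
  →2  λ.0

Term B:
  start: (λ.0 (λ.λ.λ.λ.λ.1) (0 (λ.1 1))) (λ.λ.0)
  →1  (λ.λ.0) (λ.λ.λ.λ.λ.1) ((λ.λ.0) (λ.(λ.λ.0) (λ.λ.0)))
  →2  (λ.0) ((λ.λ.0) (λ.(λ.λ.0) (λ.λ.0)))
  →3  (λ.λ.0) (λ.(λ.λ.0) (λ.λ.0))
  →4  λ.0

Answer: SAME — A ⇓ λ.0, B ⇓ λ.0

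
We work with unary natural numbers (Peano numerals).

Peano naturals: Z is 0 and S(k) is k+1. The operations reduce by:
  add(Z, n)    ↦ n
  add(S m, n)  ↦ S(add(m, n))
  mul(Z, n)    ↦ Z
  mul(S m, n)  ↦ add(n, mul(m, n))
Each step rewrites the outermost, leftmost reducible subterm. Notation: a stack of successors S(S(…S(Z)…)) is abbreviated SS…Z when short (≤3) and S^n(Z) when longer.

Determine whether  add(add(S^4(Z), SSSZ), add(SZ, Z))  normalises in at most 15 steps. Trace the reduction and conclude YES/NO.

  start: add(add(S^4(Z), SSSZ), add(SZ, Z))
  step 1: add(S(add(SSSZ, SSSZ)), add(SZ, Z))
  step 2: S(add(add(SSSZ, SSSZ), add(SZ, Z)))
  step 3: S(add(S(add(SSZ, SSSZ)), add(SZ, Z)))
  step 4: S(S(add(add(SSZ, SSSZ), add(SZ, Z))))
  step 5: S(S(add(S(add(SZ, SSSZ)), add(SZ, Z))))
  step 6: S(S(S(add(add(SZ, SSSZ), add(SZ, Z)))))
  step 7: S(S(S(add(S(add(Z, SSSZ)), add(SZ, Z)))))
  step 8: S(S(S(S(add(add(Z, SSSZ), add(SZ, Z))))))
  step 9: S(S(S(S(add(SSSZ, add(SZ, Z))))))
  step 10: S(S(S(S(S(add(SSZ, add(SZ, Z)))))))
  step 11: S(S(S(S(S(S(add(SZ, add(SZ, Z))))))))
  step 12: S(S(S(S(S(S(S(add(Z, add(SZ, Z)))))))))
  step 13: S(S(S(S(S(S(S(add(SZ, Z))))))))
  step 14: S(S(S(S(S(S(S(S(add(Z, Z)))))))))
  step 15: S^8(Z)

Answer: YES — reaches normal form S^8(Z) in 15 ≤ 15 steps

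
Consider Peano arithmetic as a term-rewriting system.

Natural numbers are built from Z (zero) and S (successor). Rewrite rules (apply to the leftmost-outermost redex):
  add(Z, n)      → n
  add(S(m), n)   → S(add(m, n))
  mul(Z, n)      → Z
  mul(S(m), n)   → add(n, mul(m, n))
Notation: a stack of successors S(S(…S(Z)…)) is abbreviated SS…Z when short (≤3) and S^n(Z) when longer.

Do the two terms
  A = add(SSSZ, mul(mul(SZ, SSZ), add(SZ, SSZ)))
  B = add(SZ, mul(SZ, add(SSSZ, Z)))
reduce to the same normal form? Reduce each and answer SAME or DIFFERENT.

Term A:
  start: add(SSSZ, mul(mul(SZ, SSZ), add(SZ, SSZ)))
  step 1: S(add(SSZ, mul(mul(SZ, SSZ), add(SZ, SSZ))))
  step 2: S(S(add(SZ, mul(mul(SZ, SSZ), add(SZ, SSZ)))))
  step 3: S(S(S(add(Z, mul(mul(SZ, SSZ), add(SZ, SSZ))))))
  step 4: S(S(S(mul(mul(SZ, SSZ), add(SZ, SSZ)))))
  step 5: S(S(S(mul(add(SSZ, mul(Z, SSZ)), add(SZ, SSZ)))))
  step 6: S(S(S(mul(S(add(SZ, mul(Z, SSZ))), add(SZ, SSZ)))))
  step 7: S(S(S(add(add(SZ, SSZ), mul(add(SZ, mul(Z, SSZ)), add(SZ, SSZ))))))
  step 8: S(S(S(add(S(add(Z, SSZ)), mul(add(SZ, mul(Z, SSZ)), add(SZ, SSZ))))))
  step 9: S(S(S(S(add(add(Z, SSZ), mul(add(SZ, mul(Z, SSZ)), add(SZ, SSZ)))))))
  step 10: S(S(S(S(add(SSZ, mul(add(SZ, mul(Z, SSZ)), add(SZ, SSZ)))))))
  step 11: S(S(S(S(S(add(SZ, mul(add(SZ, mul(Z, SSZ)), add(SZ, SSZ))))))))
  step 12: S(S(S(S(S(S(add(Z, mul(add(SZ, mul(Z, SSZ)), add(SZ, SSZ)))))))))
  step 13: S(S(S(S(S(S(mul(add(SZ, mul(Z, SSZ)), add(SZ, SSZ))))))))
  step 14: S(S(S(S(S(S(mul(S(add(Z, mul(Z, SSZ))), add(SZ, SSZ))))))))
  step 15: S(S(S(S(S(S(add(add(SZ, SSZ), mul(add(Z, mul(Z, SSZ)), add(SZ, SSZ)))))))))
  step 16: S(S(S(S(S(S(add(S(add(Z, SSZ)), mul(add(Z, mul(Z, SSZ)), add(SZ, SSZ)))))))))
  step 17: S(S(S(S(S(S(S(add(add(Z, SSZ), mul(add(Z, mul(Z, SSZ)), add(SZ, SSZ))))))))))
  step 18: S(S(S(S(S(S(S(add(SSZ, mul(add(Z, mul(Z, SSZ)), add(SZ, SSZ))))))))))
  step 19: S(S(S(S(S(S(S(S(add(SZ, mul(add(Z, mul(Z, SSZ)), add(SZ, SSZ)))))))))))
  step 20: S(S(S(S(S(S(S(S(S(add(Z, mul(add(Z, mul(Z, SSZ)), add(SZ, SSZ))))))))))))
  step 21: S(S(S(S(S(S(S(S(S(mul(add(Z, mul(Z, SSZ)), add(SZ, SSZ)))))))))))
  step 22: S(S(S(S(S(S(S(S(S(mul(mul(Z, SSZ), add(SZ, SSZ)))))))))))
  step 23: S(S(S(S(S(S(S(S(S(mul(Z, add(SZ, SSZ)))))))))))
  step 24: S^9(Z)

Term B:
  start: add(SZ, mul(SZ, add(SSSZ, Z)))
  step 1: S(add(Z, mul(SZ, add(SSSZ, Z))))
  step 2: S(mul(SZ, add(SSSZ, Z)))
  step 3: S(add(add(SSSZ, Z), mul(Z, add(SSSZ, Z))))
  step 4: S(add(S(add(SSZ, Z)), mul(Z, add(SSSZ, Z))))
  step 5: S(S(add(add(SSZ, Z), mul(Z, add(SSSZ, Z)))))
  step 6: S(S(add(S(add(SZ, Z)), mul(Z, add(SSSZ, Z)))))
  step 7: S(S(S(add(add(SZ, Z), mul(Z, add(SSSZ, Z))))))
  step 8: S(S(S(add(S(add(Z, Z)), mul(Z, add(SSSZ, Z))))))
  step 9: S(S(S(S(add(add(Z, Z), mul(Z, add(SSSZ, Z)))))))
  step 10: S(S(S(S(add(Z, mul(Z, add(SSSZ, Z)))))))
  step 11: S(S(S(S(mul(Z, add(SSSZ, Z))))))
  step 12: S^4(Z)

Answer: DIFFERENT — A ⇓ S^9(Z), B ⇓ S^4(Z)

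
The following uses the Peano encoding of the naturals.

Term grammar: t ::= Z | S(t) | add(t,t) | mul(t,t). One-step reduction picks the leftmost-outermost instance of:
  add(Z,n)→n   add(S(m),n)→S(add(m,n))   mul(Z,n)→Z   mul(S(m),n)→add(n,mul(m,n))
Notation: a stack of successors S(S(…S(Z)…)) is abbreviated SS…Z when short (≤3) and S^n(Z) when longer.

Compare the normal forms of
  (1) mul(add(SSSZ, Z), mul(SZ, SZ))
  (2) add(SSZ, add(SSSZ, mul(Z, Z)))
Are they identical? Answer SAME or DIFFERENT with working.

Answer: DIFFERENT — A ⇓ SSSZ, B ⇓ S^5(Z)

Working:
Term A:
  start: mul(add(SSSZ, Z), mul(SZ, SZ))
  step 1: mul(S(add(SSZ, Z)), mul(SZ, SZ))
  step 2: add(mul(SZ, SZ), mul(add(SSZ, Z), mul(SZ, SZ)))
  step 3: add(add(SZ, mul(Z, SZ)), mul(add(SSZ, Z), mul(SZ, SZ)))
  step 4: add(S(add(Z, mul(Z, SZ))), mul(add(SSZ, Z), mul(SZ, SZ)))
  step 5: S(add(add(Z, mul(Z, SZ)), mul(add(SSZ, Z), mul(SZ, SZ))))
  step 6: S(add(mul(Z, SZ), mul(add(SSZ, Z), mul(SZ, SZ))))
  step 7: S(add(Z, mul(add(SSZ, Z), mul(SZ, SZ))))
  step 8: S(mul(add(SSZ, Z), mul(SZ, SZ)))
  step 9: S(mul(S(add(SZ, Z)), mul(SZ, SZ)))
  step 10: S(add(mul(SZ, SZ), mul(add(SZ, Z), mul(SZ, SZ))))
  step 11: S(add(add(SZ, mul(Z, SZ)), mul(add(SZ, Z), mul(SZ, SZ))))
  step 12: S(add(S(add(Z, mul(Z, SZ))), mul(add(SZ, Z), mul(SZ, SZ))))
  step 13: S(S(add(add(Z, mul(Z, SZ)), mul(add(SZ, Z), mul(SZ, SZ)))))
  step 14: S(S(add(mul(Z, SZ), mul(add(SZ, Z), mul(SZ, SZ)))))
  step 15: S(S(add(Z, mul(add(SZ, Z), mul(SZ, SZ)))))
  step 16: S(S(mul(add(SZ, Z), mul(SZ, SZ))))
  step 17: S(S(mul(S(add(Z, Z)), mul(SZ, SZ))))
  step 18: S(S(add(mul(SZ, SZ), mul(add(Z, Z), mul(SZ, SZ)))))
  step 19: S(S(add(add(SZ, mul(Z, SZ)), mul(add(Z, Z), mul(SZ, SZ)))))
  step 20: S(S(add(S(add(Z, mul(Z, SZ))), mul(add(Z, Z), mul(SZ, SZ)))))
  step 21: S(S(S(add(add(Z, mul(Z, SZ)), mul(add(Z, Z), mul(SZ, SZ))))))
  step 22: S(S(S(add(mul(Z, SZ), mul(add(Z, Z), mul(SZ, SZ))))))
  step 23: S(S(S(add(Z, mul(add(Z, Z), mul(SZ, SZ))))))
  step 24: S(S(S(mul(add(Z, Z), mul(SZ, SZ)))))
  step 25: S(S(S(mul(Z, mul(SZ, SZ)))))
  step 26: SSSZ

Term B:
  start: add(SSZ, add(SSSZ, mul(Z, Z)))
  step 1: S(add(SZ, add(SSSZ, mul(Z, Z))))
  step 2: S(S(add(Z, add(SSSZ, mul(Z, Z)))))
  step 3: S(S(add(SSSZ, mul(Z, Z))))
  step 4: S(S(S(add(SSZ, mul(Z, Z)))))
  step 5: S(S(S(S(add(SZ, mul(Z, Z))))))
  step 6: S(S(S(S(S(add(Z, mul(Z, Z)))))))
  step 7: S(S(S(S(S(mul(Z, Z))))))
  step 8: S^5(Z)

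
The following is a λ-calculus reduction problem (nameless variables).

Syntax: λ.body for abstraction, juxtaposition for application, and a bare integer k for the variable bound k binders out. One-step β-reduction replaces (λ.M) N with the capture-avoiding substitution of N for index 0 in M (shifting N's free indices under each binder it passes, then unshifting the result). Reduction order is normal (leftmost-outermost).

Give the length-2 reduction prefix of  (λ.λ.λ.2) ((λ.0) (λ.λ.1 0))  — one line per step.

Answer: after 2 steps: λ.λ.λ.λ.1 0

Reduction:
  start: (λ.λ.λ.2) ((λ.0) (λ.λ.1 0))
  [1] λ.λ.(λ.0) (λ.λ.1 0)
  [2] λ.λ.λ.λ.1 0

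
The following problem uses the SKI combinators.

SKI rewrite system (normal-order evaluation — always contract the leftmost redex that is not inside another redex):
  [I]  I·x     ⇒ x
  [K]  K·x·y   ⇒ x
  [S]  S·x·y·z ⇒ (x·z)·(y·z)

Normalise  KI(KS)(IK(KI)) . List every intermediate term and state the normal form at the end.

Answer: normal form = K(KI)  (in 3 steps)

Derivation:
  start: KI(KS)(IK(KI))
  step 1: I(IK(KI))
  step 2: IK(KI)
  step 3: K(KI)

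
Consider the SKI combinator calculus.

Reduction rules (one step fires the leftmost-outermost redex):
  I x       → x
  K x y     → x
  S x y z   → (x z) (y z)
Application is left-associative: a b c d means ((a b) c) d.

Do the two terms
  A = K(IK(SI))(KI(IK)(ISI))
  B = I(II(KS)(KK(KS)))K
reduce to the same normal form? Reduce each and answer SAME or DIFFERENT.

Term A:
  start: K(IK(SI))(KI(IK)(ISI))
  →1  IK(SI)
  →2  K(SI)

Term B:
  start: I(II(KS)(KK(KS)))K
  →1  II(KS)(KK(KS))K
  →2  I(KS)(KK(KS))K
  →3  KS(KK(KS))K
  →4  SK

Answer: DIFFERENT — A ⇓ K(SI), B ⇓ SK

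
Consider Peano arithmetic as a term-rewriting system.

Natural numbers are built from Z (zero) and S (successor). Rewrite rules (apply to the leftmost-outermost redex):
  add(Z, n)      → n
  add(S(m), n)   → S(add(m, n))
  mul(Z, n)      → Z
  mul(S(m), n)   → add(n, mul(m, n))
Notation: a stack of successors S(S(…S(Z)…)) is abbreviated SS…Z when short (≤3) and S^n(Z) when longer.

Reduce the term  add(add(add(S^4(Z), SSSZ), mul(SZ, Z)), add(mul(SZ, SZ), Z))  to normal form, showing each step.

  start: add(add(add(S^4(Z), SSSZ), mul(SZ, Z)), add(mul(SZ, SZ), Z))
  step 1: add(add(S(add(SSSZ, SSSZ)), mul(SZ, Z)), add(mul(SZ, SZ), Z))
  step 2: add(S(add(add(SSSZ, SSSZ), mul(SZ, Z))), add(mul(SZ, SZ), Z))
  step 3: S(add(add(add(SSSZ, SSSZ), mul(SZ, Z)), add(mul(SZ, SZ), Z)))
  step 4: S(add(add(S(add(SSZ, SSSZ)), mul(SZ, Z)), add(mul(SZ, SZ), Z)))
  step 5: S(add(S(add(add(SSZ, SSSZ), mul(SZ, Z))), add(mul(SZ, SZ), Z)))
  step 6: S(S(add(add(add(SSZ, SSSZ), mul(SZ, Z)), add(mul(SZ, SZ), Z))))
  step 7: S(S(add(add(S(add(SZ, SSSZ)), mul(SZ, Z)), add(mul(SZ, SZ), Z))))
  step 8: S(S(add(S(add(add(SZ, SSSZ), mul(SZ, Z))), add(mul(SZ, SZ), Z))))
  step 9: S(S(S(add(add(add(SZ, SSSZ), mul(SZ, Z)), add(mul(SZ, SZ), Z)))))
  step 10: S(S(S(add(add(S(add(Z, SSSZ)), mul(SZ, Z)), add(mul(SZ, SZ), Z)))))
  step 11: S(S(S(add(S(add(add(Z, SSSZ), mul(SZ, Z))), add(mul(SZ, SZ), Z)))))
  step 12: S(S(S(S(add(add(add(Z, SSSZ), mul(SZ, Z)), add(mul(SZ, SZ), Z))))))
  step 13: S(S(S(S(add(add(SSSZ, mul(SZ, Z)), add(mul(SZ, SZ), Z))))))
  step 14: S(S(S(S(add(S(add(SSZ, mul(SZ, Z))), add(mul(SZ, SZ), Z))))))
  step 15: S(S(S(S(S(add(add(SSZ, mul(SZ, Z)), add(mul(SZ, SZ), Z)))))))
  step 16: S(S(S(S(S(add(S(add(SZ, mul(SZ, Z))), add(mul(SZ, SZ), Z)))))))
  step 17: S(S(S(S(S(S(add(add(SZ, mul(SZ, Z)), add(mul(SZ, SZ), Z))))))))
  step 18: S(S(S(S(S(S(add(S(add(Z, mul(SZ, Z))), add(mul(SZ, SZ), Z))))))))
  step 19: S(S(S(S(S(S(S(add(add(Z, mul(SZ, Z)), add(mul(SZ, SZ), Z)))))))))
  step 20: S(S(S(S(S(S(S(add(mul(SZ, Z), add(mul(SZ, SZ), Z)))))))))
  step 21: S(S(S(S(S(S(S(add(add(Z, mul(Z, Z)), add(mul(SZ, SZ), Z)))))))))
  step 22: S(S(S(S(S(S(S(add(mul(Z, Z), add(mul(SZ, SZ), Z)))))))))
  step 23: S(S(S(S(S(S(S(add(Z, add(mul(SZ, SZ), Z)))))))))
  step 24: S(S(S(S(S(S(S(add(mul(SZ, SZ), Z))))))))
  step 25: S(S(S(S(S(S(S(add(add(SZ, mul(Z, SZ)), Z))))))))
  step 26: S(S(S(S(S(S(S(add(S(add(Z, mul(Z, SZ))), Z))))))))
  step 27: S(S(S(S(S(S(S(S(add(add(Z, mul(Z, SZ)), Z)))))))))
  step 28: S(S(S(S(S(S(S(S(add(mul(Z, SZ), Z)))))))))
  step 29: S(S(S(S(S(S(S(S(add(Z, Z)))))))))
  step 30: S^8(Z)

Answer: normal form = S^8(Z)  (in 30 steps)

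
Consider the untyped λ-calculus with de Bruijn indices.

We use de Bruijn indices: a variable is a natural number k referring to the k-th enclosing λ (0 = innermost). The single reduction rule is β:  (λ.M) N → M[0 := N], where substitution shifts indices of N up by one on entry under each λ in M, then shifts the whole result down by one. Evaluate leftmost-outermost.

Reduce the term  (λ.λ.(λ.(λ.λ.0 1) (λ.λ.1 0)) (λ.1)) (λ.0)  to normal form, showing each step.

Answer: normal form = λ.λ.0 (λ.λ.1 0)  (in 3 steps)

Reduction:
  start: (λ.λ.(λ.(λ.λ.0 1) (λ.λ.1 0)) (λ.1)) (λ.0)
  step 1: λ.(λ.(λ.λ.0 1) (λ.λ.1 0)) (λ.1)
  step 2: λ.(λ.λ.0 1) (λ.λ.1 0)
  step 3: λ.λ.0 (λ.λ.1 0)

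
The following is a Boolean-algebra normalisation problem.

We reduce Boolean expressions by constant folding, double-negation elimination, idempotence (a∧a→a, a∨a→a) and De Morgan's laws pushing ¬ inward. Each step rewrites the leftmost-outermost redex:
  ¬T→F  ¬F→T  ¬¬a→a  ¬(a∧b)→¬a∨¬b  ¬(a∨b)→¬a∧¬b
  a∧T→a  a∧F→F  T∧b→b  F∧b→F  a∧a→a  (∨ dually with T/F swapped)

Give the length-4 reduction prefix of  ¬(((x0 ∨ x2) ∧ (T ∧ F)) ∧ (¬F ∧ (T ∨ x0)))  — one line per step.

  start: ¬(((x0 ∨ x2) ∧ (T ∧ F)) ∧ (¬F ∧ (T ∨ x0)))
  →1  ¬((x0 ∨ x2) ∧ (T ∧ F)) ∨ ¬(¬F ∧ (T ∨ x0))
  →2  (¬(x0 ∨ x2) ∨ ¬(T ∧ F)) ∨ ¬(¬F ∧ (T ∨ x0))
  →3  ((¬x0 ∧ ¬x2) ∨ ¬(T ∧ F)) ∨ ¬(¬F ∧ (T ∨ x0))
  →4  ((¬x0 ∧ ¬x2) ∨ (¬T ∨ ¬F)) ∨ ¬(¬F ∧ (T ∨ x0))

Answer: after 4 steps: ((¬x0 ∧ ¬x2) ∨ (¬T ∨ ¬F)) ∨ ¬(¬F ∧ (T ∨ x0))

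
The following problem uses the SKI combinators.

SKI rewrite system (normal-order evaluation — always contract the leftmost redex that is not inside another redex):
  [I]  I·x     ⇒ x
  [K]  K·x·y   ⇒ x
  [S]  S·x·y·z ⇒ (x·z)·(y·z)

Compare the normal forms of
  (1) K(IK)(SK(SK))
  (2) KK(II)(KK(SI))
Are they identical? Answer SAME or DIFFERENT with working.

Term A:
  start: K(IK)(SK(SK))
  →1  IK
  →2  K

Term B:
  start: KK(II)(KK(SI))
  →1  K(KK(SI))
  →2  KK

Answer: DIFFERENT — A ⇓ K, B ⇓ KK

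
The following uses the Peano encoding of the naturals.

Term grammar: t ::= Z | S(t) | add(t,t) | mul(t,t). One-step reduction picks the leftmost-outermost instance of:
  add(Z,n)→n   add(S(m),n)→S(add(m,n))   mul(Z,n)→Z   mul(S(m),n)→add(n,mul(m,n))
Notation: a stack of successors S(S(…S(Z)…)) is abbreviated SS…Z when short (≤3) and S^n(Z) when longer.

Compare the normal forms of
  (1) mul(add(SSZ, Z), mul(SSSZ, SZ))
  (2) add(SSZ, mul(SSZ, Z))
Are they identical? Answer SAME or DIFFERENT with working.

Answer: DIFFERENT — A ⇓ S^6(Z), B ⇓ SSZ

Derivation:
Term A:
  start: mul(add(SSZ, Z), mul(SSSZ, SZ))
  →1  mul(S(add(SZ, Z)), mul(SSSZ, SZ))
  →2  add(mul(SSSZ, SZ), mul(add(SZ, Z), mul(SSSZ, SZ)))
  →3  add(add(SZ, mul(SSZ, SZ)), mul(add(SZ, Z), mul(SSSZ, SZ)))
  →4  add(S(add(Z, mul(SSZ, SZ))), mul(add(SZ, Z), mul(SSSZ, SZ)))
  →5  S(add(add(Z, mul(SSZ, SZ)), mul(add(SZ, Z), mul(SSSZ, SZ))))
  →6  S(add(mul(SSZ, SZ), mul(add(SZ, Z), mul(SSSZ, SZ))))
  →7  S(add(add(SZ, mul(SZ, SZ)), mul(add(SZ, Z), mul(SSSZ, SZ))))
  →8  S(add(S(add(Z, mul(SZ, SZ))), mul(add(SZ, Z), mul(SSSZ, SZ))))
  →9  S(S(add(add(Z, mul(SZ, SZ)), mul(add(SZ, Z), mul(SSSZ, SZ)))))
  →10  S(S(add(mul(SZ, SZ), mul(add(SZ, Z), mul(SSSZ, SZ)))))
  →11  S(S(add(add(SZ, mul(Z, SZ)), mul(add(SZ, Z), mul(SSSZ, SZ)))))
  →12  S(S(add(S(add(Z, mul(Z, SZ))), mul(add(SZ, Z), mul(SSSZ, SZ)))))
  →13  S(S(S(add(add(Z, mul(Z, SZ)), mul(add(SZ, Z), mul(SSSZ, SZ))))))
  →14  S(S(S(add(mul(Z, SZ), mul(add(SZ, Z), mul(SSSZ, SZ))))))
  →15  S(S(S(add(Z, mul(add(SZ, Z), mul(SSSZ, SZ))))))
  →16  S(S(S(mul(add(SZ, Z), mul(SSSZ, SZ)))))
  →17  S(S(S(mul(S(add(Z, Z)), mul(SSSZ, SZ)))))
  →18  S(S(S(add(mul(SSSZ, SZ), mul(add(Z, Z), mul(SSSZ, SZ))))))
  →19  S(S(S(add(add(SZ, mul(SSZ, SZ)), mul(add(Z, Z), mul(SSSZ, SZ))))))
  →20  S(S(S(add(S(add(Z, mul(SSZ, SZ))), mul(add(Z, Z), mul(SSSZ, SZ))))))
  →21  S(S(S(S(add(add(Z, mul(SSZ, SZ)), mul(add(Z, Z), mul(SSSZ, SZ)))))))
  →22  S(S(S(S(add(mul(SSZ, SZ), mul(add(Z, Z), mul(SSSZ, SZ)))))))
  →23  S(S(S(S(add(add(SZ, mul(SZ, SZ)), mul(add(Z, Z), mul(SSSZ, SZ)))))))
  →24  S(S(S(S(add(S(add(Z, mul(SZ, SZ))), mul(add(Z, Z), mul(SSSZ, SZ)))))))
  →25  S(S(S(S(S(add(add(Z, mul(SZ, SZ)), mul(add(Z, Z), mul(SSSZ, SZ))))))))
  →26  S(S(S(S(S(add(mul(SZ, SZ), mul(add(Z, Z), mul(SSSZ, SZ))))))))
  →27  S(S(S(S(S(add(add(SZ, mul(Z, SZ)), mul(add(Z, Z), mul(SSSZ, SZ))))))))
  →28  S(S(S(S(S(add(S(add(Z, mul(Z, SZ))), mul(add(Z, Z), mul(SSSZ, SZ))))))))
  →29  S(S(S(S(S(S(add(add(Z, mul(Z, SZ)), mul(add(Z, Z), mul(SSSZ, SZ)))))))))
  →30  S(S(S(S(S(S(add(mul(Z, SZ), mul(add(Z, Z), mul(SSSZ, SZ)))))))))
  →31  S(S(S(S(S(S(add(Z, mul(add(Z, Z), mul(SSSZ, SZ)))))))))
  →32  S(S(S(S(S(S(mul(add(Z, Z), mul(SSSZ, SZ))))))))
  →33  S(S(S(S(S(S(mul(Z, mul(SSSZ, SZ))))))))
  →34  S^6(Z)

Term B:
  start: add(SSZ, mul(SSZ, Z))
  →1  S(add(SZ, mul(SSZ, Z)))
  →2  S(S(add(Z, mul(SSZ, Z))))
  →3  S(S(mul(SSZ, Z)))
  →4  S(S(add(Z, mul(SZ, Z))))
  →5  S(S(mul(SZ, Z)))
  →6  S(S(add(Z, mul(Z, Z))))
  →7  S(S(mul(Z, Z)))
  →8  SSZ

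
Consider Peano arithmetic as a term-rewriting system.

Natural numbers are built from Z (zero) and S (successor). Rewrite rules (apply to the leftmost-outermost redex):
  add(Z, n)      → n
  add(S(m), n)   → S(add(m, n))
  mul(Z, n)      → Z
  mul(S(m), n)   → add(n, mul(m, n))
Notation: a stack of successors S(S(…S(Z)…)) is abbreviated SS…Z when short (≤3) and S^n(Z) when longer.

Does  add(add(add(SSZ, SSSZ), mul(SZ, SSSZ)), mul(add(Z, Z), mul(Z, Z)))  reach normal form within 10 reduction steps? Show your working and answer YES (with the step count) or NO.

  start: add(add(add(SSZ, SSSZ), mul(SZ, SSSZ)), mul(add(Z, Z), mul(Z, Z)))
  [1] add(add(S(add(SZ, SSSZ)), mul(SZ, SSSZ)), mul(add(Z, Z), mul(Z, Z)))
  [2] add(S(add(add(SZ, SSSZ), mul(SZ, SSSZ))), mul(add(Z, Z), mul(Z, Z)))
  [3] S(add(add(add(SZ, SSSZ), mul(SZ, SSSZ)), mul(add(Z, Z), mul(Z, Z))))
  [4] S(add(add(S(add(Z, SSSZ)), mul(SZ, SSSZ)), mul(add(Z, Z), mul(Z, Z))))
  [5] S(add(S(add(add(Z, SSSZ), mul(SZ, SSSZ))), mul(add(Z, Z), mul(Z, Z))))
  [6] S(S(add(add(add(Z, SSSZ), mul(SZ, SSSZ)), mul(add(Z, Z), mul(Z, Z)))))
  [7] S(S(add(add(SSSZ, mul(SZ, SSSZ)), mul(add(Z, Z), mul(Z, Z)))))
  [8] S(S(add(S(add(SSZ, mul(SZ, SSSZ))), mul(add(Z, Z), mul(Z, Z)))))
  [9] S(S(S(add(add(SSZ, mul(SZ, SSSZ)), mul(add(Z, Z), mul(Z, Z))))))
  [10] S(S(S(add(S(add(SZ, mul(SZ, SSSZ))), mul(add(Z, Z), mul(Z, Z))))))

Answer: NO — after 10 steps the term is S(S(S(add(S(add(SZ, mul(SZ, SSSZ))), mul(add(Z, Z), mul(Z, Z)))))), not yet normal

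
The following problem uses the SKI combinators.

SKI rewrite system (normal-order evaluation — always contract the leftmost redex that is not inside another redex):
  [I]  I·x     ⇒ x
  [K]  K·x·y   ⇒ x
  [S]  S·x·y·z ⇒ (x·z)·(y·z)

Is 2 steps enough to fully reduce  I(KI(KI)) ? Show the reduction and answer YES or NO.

  start: I(KI(KI))
  step 1: KI(KI)
  step 2: I

Answer: YES — reaches normal form I in 2 ≤ 2 steps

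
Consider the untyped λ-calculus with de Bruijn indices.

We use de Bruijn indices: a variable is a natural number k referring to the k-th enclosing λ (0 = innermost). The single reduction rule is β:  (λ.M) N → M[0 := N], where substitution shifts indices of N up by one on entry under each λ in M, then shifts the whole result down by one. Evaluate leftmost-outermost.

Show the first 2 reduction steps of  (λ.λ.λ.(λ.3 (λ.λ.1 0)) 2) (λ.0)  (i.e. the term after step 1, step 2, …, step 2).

  start: (λ.λ.λ.(λ.3 (λ.λ.1 0)) 2) (λ.0)
  →1  λ.λ.(λ.(λ.0) (λ.λ.1 0)) (λ.0)
  →2  λ.λ.(λ.0) (λ.λ.1 0)

Answer: after 2 steps: λ.λ.(λ.0) (λ.λ.1 0)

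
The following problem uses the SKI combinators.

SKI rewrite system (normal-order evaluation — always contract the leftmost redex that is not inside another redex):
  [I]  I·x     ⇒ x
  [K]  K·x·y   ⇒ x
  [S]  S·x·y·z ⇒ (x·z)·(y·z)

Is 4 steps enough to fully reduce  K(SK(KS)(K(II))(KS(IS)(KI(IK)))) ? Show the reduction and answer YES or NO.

Answer: YES — reaches normal form KI in 4 ≤ 4 steps

Derivation:
  start: K(SK(KS)(K(II))(KS(IS)(KI(IK))))
  step 1: K(K(K(II))(KS(K(II)))(KS(IS)(KI(IK))))
  step 2: K(K(II)(KS(IS)(KI(IK))))
  step 3: K(II)
  step 4: KI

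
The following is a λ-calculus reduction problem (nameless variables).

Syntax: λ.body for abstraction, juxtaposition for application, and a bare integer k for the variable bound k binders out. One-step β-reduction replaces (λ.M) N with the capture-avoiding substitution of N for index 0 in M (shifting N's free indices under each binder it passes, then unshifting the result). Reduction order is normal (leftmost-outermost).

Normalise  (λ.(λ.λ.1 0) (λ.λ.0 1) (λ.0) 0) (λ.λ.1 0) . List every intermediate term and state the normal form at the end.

  start: (λ.(λ.λ.1 0) (λ.λ.0 1) (λ.0) 0) (λ.λ.1 0)
  [1] (λ.λ.1 0) (λ.λ.0 1) (λ.0) (λ.λ.1 0)
  [2] (λ.(λ.λ.0 1) 0) (λ.0) (λ.λ.1 0)
  [3] (λ.λ.0 1) (λ.0) (λ.λ.1 0)
  [4] (λ.0 (λ.0)) (λ.λ.1 0)
  [5] (λ.λ.1 0) (λ.0)
  [6] λ.(λ.0) 0
  [7] λ.0

Answer: normal form = λ.0  (in 7 steps)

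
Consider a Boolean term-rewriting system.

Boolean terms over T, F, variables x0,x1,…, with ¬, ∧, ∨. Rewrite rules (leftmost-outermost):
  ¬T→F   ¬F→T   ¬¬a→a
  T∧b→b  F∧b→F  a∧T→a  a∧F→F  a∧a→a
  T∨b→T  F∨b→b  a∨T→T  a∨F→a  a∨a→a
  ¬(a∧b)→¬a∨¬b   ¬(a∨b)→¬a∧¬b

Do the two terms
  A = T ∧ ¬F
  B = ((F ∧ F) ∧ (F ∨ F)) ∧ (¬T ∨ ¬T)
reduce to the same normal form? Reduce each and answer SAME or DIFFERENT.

Answer: DIFFERENT — A ⇓ T, B ⇓ F

Derivation:
Term A:
  start: T ∧ ¬F
  step 1: ¬F
  step 2: T

Term B:
  start: ((F ∧ F) ∧ (F ∨ F)) ∧ (¬T ∨ ¬T)
  step 1: (F ∧ (F ∨ F)) ∧ (¬T ∨ ¬T)
  step 2: F ∧ (¬T ∨ ¬T)
  step 3: F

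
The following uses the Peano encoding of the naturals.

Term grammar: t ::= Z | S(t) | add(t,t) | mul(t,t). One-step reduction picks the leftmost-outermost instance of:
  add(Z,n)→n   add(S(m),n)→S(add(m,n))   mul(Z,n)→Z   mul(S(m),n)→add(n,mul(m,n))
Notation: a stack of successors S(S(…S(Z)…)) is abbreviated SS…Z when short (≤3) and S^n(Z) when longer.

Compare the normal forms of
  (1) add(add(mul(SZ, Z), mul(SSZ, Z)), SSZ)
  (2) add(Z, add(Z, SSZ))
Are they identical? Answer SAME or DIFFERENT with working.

Answer: SAME — A ⇓ SSZ, B ⇓ SSZ

Reduction:
Term A:
  start: add(add(mul(SZ, Z), mul(SSZ, Z)), SSZ)
  step 1: add(add(add(Z, mul(Z, Z)), mul(SSZ, Z)), SSZ)
  step 2: add(add(mul(Z, Z), mul(SSZ, Z)), SSZ)
  step 3: add(add(Z, mul(SSZ, Z)), SSZ)
  step 4: add(mul(SSZ, Z), SSZ)
  step 5: add(add(Z, mul(SZ, Z)), SSZ)
  step 6: add(mul(SZ, Z), SSZ)
  step 7: add(add(Z, mul(Z, Z)), SSZ)
  step 8: add(mul(Z, Z), SSZ)
  step 9: add(Z, SSZ)
  step 10: SSZ

Term B:
  start: add(Z, add(Z, SSZ))
  step 1: add(Z, SSZ)
  step 2: SSZ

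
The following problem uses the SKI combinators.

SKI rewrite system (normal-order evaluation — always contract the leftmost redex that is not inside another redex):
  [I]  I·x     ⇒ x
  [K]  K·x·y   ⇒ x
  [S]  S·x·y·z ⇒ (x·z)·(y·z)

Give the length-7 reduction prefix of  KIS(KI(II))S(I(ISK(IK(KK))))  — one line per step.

  start: KIS(KI(II))S(I(ISK(IK(KK))))
  →1  I(KI(II))S(I(ISK(IK(KK))))
  →2  KI(II)S(I(ISK(IK(KK))))
  →3  IS(I(ISK(IK(KK))))
  →4  S(I(ISK(IK(KK))))
  →5  S(ISK(IK(KK)))
  →6  S(SK(IK(KK)))
  →7  S(SK(K(KK)))

Answer: after 7 steps: S(SK(K(KK)))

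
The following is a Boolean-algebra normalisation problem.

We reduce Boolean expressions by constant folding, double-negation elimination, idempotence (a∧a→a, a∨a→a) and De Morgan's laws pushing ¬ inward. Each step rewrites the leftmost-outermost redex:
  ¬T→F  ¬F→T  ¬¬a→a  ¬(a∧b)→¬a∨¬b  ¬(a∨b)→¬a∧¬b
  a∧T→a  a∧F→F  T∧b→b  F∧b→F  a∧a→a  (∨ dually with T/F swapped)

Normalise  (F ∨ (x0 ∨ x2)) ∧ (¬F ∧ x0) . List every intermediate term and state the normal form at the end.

  start: (F ∨ (x0 ∨ x2)) ∧ (¬F ∧ x0)
  step 1: (x0 ∨ x2) ∧ (¬F ∧ x0)
  step 2: (x0 ∨ x2) ∧ (T ∧ x0)
  step 3: (x0 ∨ x2) ∧ x0

Answer: normal form = (x0 ∨ x2) ∧ x0  (in 3 steps)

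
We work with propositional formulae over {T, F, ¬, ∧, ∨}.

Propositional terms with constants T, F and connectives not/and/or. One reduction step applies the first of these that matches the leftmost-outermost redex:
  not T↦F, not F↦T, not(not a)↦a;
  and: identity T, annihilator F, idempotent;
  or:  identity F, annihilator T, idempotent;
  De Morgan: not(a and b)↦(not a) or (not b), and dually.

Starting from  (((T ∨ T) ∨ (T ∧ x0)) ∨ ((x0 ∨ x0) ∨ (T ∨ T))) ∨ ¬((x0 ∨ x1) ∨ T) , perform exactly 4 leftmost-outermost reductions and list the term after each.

Answer: after 4 steps: T

Reduction:
  start: (((T ∨ T) ∨ (T ∧ x0)) ∨ ((x0 ∨ x0) ∨ (T ∨ T))) ∨ ¬((x0 ∨ x1) ∨ T)
  [1] ((T ∨ (T ∧ x0)) ∨ ((x0 ∨ x0) ∨ (T ∨ T))) ∨ ¬((x0 ∨ x1) ∨ T)
  [2] (T ∨ ((x0 ∨ x0) ∨ (T ∨ T))) ∨ ¬((x0 ∨ x1) ∨ T)
  [3] T ∨ ¬((x0 ∨ x1) ∨ T)
  [4] T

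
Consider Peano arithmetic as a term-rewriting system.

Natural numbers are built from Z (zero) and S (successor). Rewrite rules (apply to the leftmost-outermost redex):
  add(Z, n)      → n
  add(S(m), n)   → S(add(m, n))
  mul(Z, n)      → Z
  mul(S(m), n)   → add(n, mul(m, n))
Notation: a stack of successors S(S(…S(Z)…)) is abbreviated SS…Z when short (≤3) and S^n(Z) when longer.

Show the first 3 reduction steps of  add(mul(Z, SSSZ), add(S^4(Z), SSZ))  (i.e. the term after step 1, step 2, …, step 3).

Answer: after 3 steps: S(add(SSSZ, SSZ))

Reduction:
  start: add(mul(Z, SSSZ), add(S^4(Z), SSZ))
  step 1: add(Z, add(S^4(Z), SSZ))
  step 2: add(S^4(Z), SSZ)
  step 3: S(add(SSSZ, SSZ))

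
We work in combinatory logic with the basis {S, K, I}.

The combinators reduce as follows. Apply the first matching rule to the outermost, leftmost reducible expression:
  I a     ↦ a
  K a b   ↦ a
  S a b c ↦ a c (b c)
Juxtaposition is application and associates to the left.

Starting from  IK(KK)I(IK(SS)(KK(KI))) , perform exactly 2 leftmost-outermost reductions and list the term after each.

Answer: after 2 steps: KK(IK(SS)(KK(KI)))

Reduction:
  start: IK(KK)I(IK(SS)(KK(KI)))
  →1  K(KK)I(IK(SS)(KK(KI)))
  →2  KK(IK(SS)(KK(KI)))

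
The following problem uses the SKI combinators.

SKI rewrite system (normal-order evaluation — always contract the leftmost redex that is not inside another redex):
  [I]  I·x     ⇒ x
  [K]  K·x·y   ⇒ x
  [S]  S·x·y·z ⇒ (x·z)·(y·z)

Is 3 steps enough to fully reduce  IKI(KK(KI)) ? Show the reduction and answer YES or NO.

Answer: YES — reaches normal form I in 2 ≤ 3 steps

Reduction:
  start: IKI(KK(KI))
  →1  KI(KK(KI))
  →2  I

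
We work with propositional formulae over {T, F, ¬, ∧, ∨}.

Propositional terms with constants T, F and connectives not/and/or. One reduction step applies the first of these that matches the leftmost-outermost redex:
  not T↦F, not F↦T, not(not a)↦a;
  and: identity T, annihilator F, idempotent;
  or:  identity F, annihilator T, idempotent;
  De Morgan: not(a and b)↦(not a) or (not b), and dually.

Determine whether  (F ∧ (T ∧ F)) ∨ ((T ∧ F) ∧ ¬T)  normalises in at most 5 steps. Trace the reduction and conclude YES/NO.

Answer: YES — reaches normal form F in 4 ≤ 5 steps

Derivation:
  start: (F ∧ (T ∧ F)) ∨ ((T ∧ F) ∧ ¬T)
  step 1: F ∨ ((T ∧ F) ∧ ¬T)
  step 2: (T ∧ F) ∧ ¬T
  step 3: F ∧ ¬T
  step 4: F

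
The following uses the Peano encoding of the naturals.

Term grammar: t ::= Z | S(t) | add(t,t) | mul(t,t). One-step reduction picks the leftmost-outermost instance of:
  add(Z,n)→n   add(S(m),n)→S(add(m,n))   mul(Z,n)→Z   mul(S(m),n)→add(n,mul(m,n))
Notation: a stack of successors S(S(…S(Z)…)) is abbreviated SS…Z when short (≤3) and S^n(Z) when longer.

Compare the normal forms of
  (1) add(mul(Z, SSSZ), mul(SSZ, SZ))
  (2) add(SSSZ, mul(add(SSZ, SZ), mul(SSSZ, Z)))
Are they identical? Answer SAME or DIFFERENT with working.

Term A:
  start: add(mul(Z, SSSZ), mul(SSZ, SZ))
  [1] add(Z, mul(SSZ, SZ))
  [2] mul(SSZ, SZ)
  [3] add(SZ, mul(SZ, SZ))
  [4] S(add(Z, mul(SZ, SZ)))
  [5] S(mul(SZ, SZ))
  [6] S(add(SZ, mul(Z, SZ)))
  [7] S(S(add(Z, mul(Z, SZ))))
  [8] S(S(mul(Z, SZ)))
  [9] SSZ

Term B:
  start: add(SSSZ, mul(add(SSZ, SZ), mul(SSSZ, Z)))
  [1] S(add(SSZ, mul(add(SSZ, SZ), mul(SSSZ, Z))))
  [2] S(S(add(SZ, mul(add(SSZ, SZ), mul(SSSZ, Z)))))
  [3] S(S(S(add(Z, mul(add(SSZ, SZ), mul(SSSZ, Z))))))
  [4] S(S(S(mul(add(SSZ, SZ), mul(SSSZ, Z)))))
  [5] S(S(S(mul(S(add(SZ, SZ)), mul(SSSZ, Z)))))
  [6] S(S(S(add(mul(SSSZ, Z), mul(add(SZ, SZ), mul(SSSZ, Z))))))
  [7] S(S(S(add(add(Z, mul(SSZ, Z)), mul(add(SZ, SZ), mul(SSSZ, Z))))))
  [8] S(S(S(add(mul(SSZ, Z), mul(add(SZ, SZ), mul(SSSZ, Z))))))
  [9] S(S(S(add(add(Z, mul(SZ, Z)), mul(add(SZ, SZ), mul(SSSZ, Z))))))
  [10] S(S(S(add(mul(SZ, Z), mul(add(SZ, SZ), mul(SSSZ, Z))))))
  [11] S(S(S(add(add(Z, mul(Z, Z)), mul(add(SZ, SZ), mul(SSSZ, Z))))))
  [12] S(S(S(add(mul(Z, Z), mul(add(SZ, SZ), mul(SSSZ, Z))))))
  [13] S(S(S(add(Z, mul(add(SZ, SZ), mul(SSSZ, Z))))))
  [14] S(S(S(mul(add(SZ, SZ), mul(SSSZ, Z)))))
  [15] S(S(S(mul(S(add(Z, SZ)), mul(SSSZ, Z)))))
  [16] S(S(S(add(mul(SSSZ, Z), mul(add(Z, SZ), mul(SSSZ, Z))))))
  [17] S(S(S(add(add(Z, mul(SSZ, Z)), mul(add(Z, SZ), mul(SSSZ, Z))))))
  [18] S(S(S(add(mul(SSZ, Z), mul(add(Z, SZ), mul(SSSZ, Z))))))
  [19] S(S(S(add(add(Z, mul(SZ, Z)), mul(add(Z, SZ), mul(SSSZ, Z))))))
  [20] S(S(S(add(mul(SZ, Z), mul(add(Z, SZ), mul(SSSZ, Z))))))
  [21] S(S(S(add(add(Z, mul(Z, Z)), mul(add(Z, SZ), mul(SSSZ, Z))))))
  [22] S(S(S(add(mul(Z, Z), mul(add(Z, SZ), mul(SSSZ, Z))))))
  [23] S(S(S(add(Z, mul(add(Z, SZ), mul(SSSZ, Z))))))
  [24] S(S(S(mul(add(Z, SZ), mul(SSSZ, Z)))))
  [25] S(S(S(mul(SZ, mul(SSSZ, Z)))))
  [26] S(S(S(add(mul(SSSZ, Z), mul(Z, mul(SSSZ, Z))))))
  [27] S(S(S(add(add(Z, mul(SSZ, Z)), mul(Z, mul(SSSZ, Z))))))
  [28] S(S(S(add(mul(SSZ, Z), mul(Z, mul(SSSZ, Z))))))
  [29] S(S(S(add(add(Z, mul(SZ, Z)), mul(Z, mul(SSSZ, Z))))))
  [30] S(S(S(add(mul(SZ, Z), mul(Z, mul(SSSZ, Z))))))
  [31] S(S(S(add(add(Z, mul(Z, Z)), mul(Z, mul(SSSZ, Z))))))
  [32] S(S(S(add(mul(Z, Z), mul(Z, mul(SSSZ, Z))))))
  [33] S(S(S(add(Z, mul(Z, mul(SSSZ, Z))))))
  [34] S(S(S(mul(Z, mul(SSSZ, Z)))))
  [35] SSSZ

Answer: DIFFERENT — A ⇓ SSZ, B ⇓ SSSZ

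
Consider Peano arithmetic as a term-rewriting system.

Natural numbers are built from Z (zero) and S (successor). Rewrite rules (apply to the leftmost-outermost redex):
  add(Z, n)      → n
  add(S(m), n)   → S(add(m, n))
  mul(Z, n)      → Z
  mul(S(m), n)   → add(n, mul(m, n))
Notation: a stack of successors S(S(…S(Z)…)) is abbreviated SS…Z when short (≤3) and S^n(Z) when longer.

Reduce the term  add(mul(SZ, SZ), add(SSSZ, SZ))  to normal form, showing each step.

Answer: normal form = S^5(Z)  (in 10 steps)

Reduction:
  start: add(mul(SZ, SZ), add(SSSZ, SZ))
  [1] add(add(SZ, mul(Z, SZ)), add(SSSZ, SZ))
  [2] add(S(add(Z, mul(Z, SZ))), add(SSSZ, SZ))
  [3] S(add(add(Z, mul(Z, SZ)), add(SSSZ, SZ)))
  [4] S(add(mul(Z, SZ), add(SSSZ, SZ)))
  [5] S(add(Z, add(SSSZ, SZ)))
  [6] S(add(SSSZ, SZ))
  [7] S(S(add(SSZ, SZ)))
  [8] S(S(S(add(SZ, SZ))))
  [9] S(S(S(S(add(Z, SZ)))))
  [10] S^5(Z)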